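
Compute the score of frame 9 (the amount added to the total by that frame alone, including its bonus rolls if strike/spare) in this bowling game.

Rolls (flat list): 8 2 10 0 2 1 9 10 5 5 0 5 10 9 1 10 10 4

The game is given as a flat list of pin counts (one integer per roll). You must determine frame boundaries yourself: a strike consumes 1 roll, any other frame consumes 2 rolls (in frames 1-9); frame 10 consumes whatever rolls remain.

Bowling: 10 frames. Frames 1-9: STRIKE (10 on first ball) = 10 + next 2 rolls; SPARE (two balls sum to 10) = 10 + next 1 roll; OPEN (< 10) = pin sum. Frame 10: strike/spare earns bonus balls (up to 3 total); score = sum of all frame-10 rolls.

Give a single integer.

Answer: 20

Derivation:
Frame 1: SPARE (8+2=10). 10 + next roll (10) = 20. Cumulative: 20
Frame 2: STRIKE. 10 + next two rolls (0+2) = 12. Cumulative: 32
Frame 3: OPEN (0+2=2). Cumulative: 34
Frame 4: SPARE (1+9=10). 10 + next roll (10) = 20. Cumulative: 54
Frame 5: STRIKE. 10 + next two rolls (5+5) = 20. Cumulative: 74
Frame 6: SPARE (5+5=10). 10 + next roll (0) = 10. Cumulative: 84
Frame 7: OPEN (0+5=5). Cumulative: 89
Frame 8: STRIKE. 10 + next two rolls (9+1) = 20. Cumulative: 109
Frame 9: SPARE (9+1=10). 10 + next roll (10) = 20. Cumulative: 129
Frame 10: STRIKE. Sum of all frame-10 rolls (10+10+4) = 24. Cumulative: 153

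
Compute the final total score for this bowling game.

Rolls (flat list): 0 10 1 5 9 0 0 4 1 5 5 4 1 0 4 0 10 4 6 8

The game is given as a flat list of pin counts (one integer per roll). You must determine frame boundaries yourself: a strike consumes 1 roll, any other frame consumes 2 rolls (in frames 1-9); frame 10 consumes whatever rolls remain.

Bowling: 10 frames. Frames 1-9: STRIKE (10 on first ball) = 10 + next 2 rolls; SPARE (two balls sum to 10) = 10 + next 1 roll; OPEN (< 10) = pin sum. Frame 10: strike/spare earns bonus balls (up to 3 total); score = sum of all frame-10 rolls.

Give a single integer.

Answer: 88

Derivation:
Frame 1: SPARE (0+10=10). 10 + next roll (1) = 11. Cumulative: 11
Frame 2: OPEN (1+5=6). Cumulative: 17
Frame 3: OPEN (9+0=9). Cumulative: 26
Frame 4: OPEN (0+4=4). Cumulative: 30
Frame 5: OPEN (1+5=6). Cumulative: 36
Frame 6: OPEN (5+4=9). Cumulative: 45
Frame 7: OPEN (1+0=1). Cumulative: 46
Frame 8: OPEN (4+0=4). Cumulative: 50
Frame 9: STRIKE. 10 + next two rolls (4+6) = 20. Cumulative: 70
Frame 10: SPARE. Sum of all frame-10 rolls (4+6+8) = 18. Cumulative: 88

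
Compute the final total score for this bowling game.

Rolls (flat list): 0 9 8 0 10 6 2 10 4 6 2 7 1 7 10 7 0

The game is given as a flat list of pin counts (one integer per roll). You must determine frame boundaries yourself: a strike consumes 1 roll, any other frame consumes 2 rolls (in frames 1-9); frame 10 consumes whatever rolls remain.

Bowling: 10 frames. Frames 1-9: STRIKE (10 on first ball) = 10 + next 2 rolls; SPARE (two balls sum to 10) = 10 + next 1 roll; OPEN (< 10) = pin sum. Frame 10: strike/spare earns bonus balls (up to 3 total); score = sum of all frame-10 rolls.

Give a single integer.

Answer: 116

Derivation:
Frame 1: OPEN (0+9=9). Cumulative: 9
Frame 2: OPEN (8+0=8). Cumulative: 17
Frame 3: STRIKE. 10 + next two rolls (6+2) = 18. Cumulative: 35
Frame 4: OPEN (6+2=8). Cumulative: 43
Frame 5: STRIKE. 10 + next two rolls (4+6) = 20. Cumulative: 63
Frame 6: SPARE (4+6=10). 10 + next roll (2) = 12. Cumulative: 75
Frame 7: OPEN (2+7=9). Cumulative: 84
Frame 8: OPEN (1+7=8). Cumulative: 92
Frame 9: STRIKE. 10 + next two rolls (7+0) = 17. Cumulative: 109
Frame 10: OPEN. Sum of all frame-10 rolls (7+0) = 7. Cumulative: 116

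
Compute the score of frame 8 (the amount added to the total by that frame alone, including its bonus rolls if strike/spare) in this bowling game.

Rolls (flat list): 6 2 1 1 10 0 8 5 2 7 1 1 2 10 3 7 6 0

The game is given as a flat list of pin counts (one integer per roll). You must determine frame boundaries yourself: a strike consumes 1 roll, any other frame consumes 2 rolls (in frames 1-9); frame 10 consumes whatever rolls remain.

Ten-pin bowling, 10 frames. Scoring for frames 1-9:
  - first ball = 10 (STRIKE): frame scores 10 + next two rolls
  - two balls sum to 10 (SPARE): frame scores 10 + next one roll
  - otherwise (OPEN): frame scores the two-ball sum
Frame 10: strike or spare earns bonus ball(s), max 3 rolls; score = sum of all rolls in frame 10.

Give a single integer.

Answer: 20

Derivation:
Frame 1: OPEN (6+2=8). Cumulative: 8
Frame 2: OPEN (1+1=2). Cumulative: 10
Frame 3: STRIKE. 10 + next two rolls (0+8) = 18. Cumulative: 28
Frame 4: OPEN (0+8=8). Cumulative: 36
Frame 5: OPEN (5+2=7). Cumulative: 43
Frame 6: OPEN (7+1=8). Cumulative: 51
Frame 7: OPEN (1+2=3). Cumulative: 54
Frame 8: STRIKE. 10 + next two rolls (3+7) = 20. Cumulative: 74
Frame 9: SPARE (3+7=10). 10 + next roll (6) = 16. Cumulative: 90
Frame 10: OPEN. Sum of all frame-10 rolls (6+0) = 6. Cumulative: 96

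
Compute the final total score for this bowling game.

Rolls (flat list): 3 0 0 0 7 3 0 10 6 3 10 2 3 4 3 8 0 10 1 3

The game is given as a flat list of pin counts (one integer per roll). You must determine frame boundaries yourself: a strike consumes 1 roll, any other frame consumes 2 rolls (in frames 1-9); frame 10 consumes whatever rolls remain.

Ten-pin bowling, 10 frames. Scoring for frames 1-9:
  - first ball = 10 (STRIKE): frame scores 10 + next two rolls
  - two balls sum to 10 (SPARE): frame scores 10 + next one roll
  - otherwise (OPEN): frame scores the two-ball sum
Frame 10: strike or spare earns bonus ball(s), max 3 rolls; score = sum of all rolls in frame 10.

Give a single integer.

Frame 1: OPEN (3+0=3). Cumulative: 3
Frame 2: OPEN (0+0=0). Cumulative: 3
Frame 3: SPARE (7+3=10). 10 + next roll (0) = 10. Cumulative: 13
Frame 4: SPARE (0+10=10). 10 + next roll (6) = 16. Cumulative: 29
Frame 5: OPEN (6+3=9). Cumulative: 38
Frame 6: STRIKE. 10 + next two rolls (2+3) = 15. Cumulative: 53
Frame 7: OPEN (2+3=5). Cumulative: 58
Frame 8: OPEN (4+3=7). Cumulative: 65
Frame 9: OPEN (8+0=8). Cumulative: 73
Frame 10: STRIKE. Sum of all frame-10 rolls (10+1+3) = 14. Cumulative: 87

Answer: 87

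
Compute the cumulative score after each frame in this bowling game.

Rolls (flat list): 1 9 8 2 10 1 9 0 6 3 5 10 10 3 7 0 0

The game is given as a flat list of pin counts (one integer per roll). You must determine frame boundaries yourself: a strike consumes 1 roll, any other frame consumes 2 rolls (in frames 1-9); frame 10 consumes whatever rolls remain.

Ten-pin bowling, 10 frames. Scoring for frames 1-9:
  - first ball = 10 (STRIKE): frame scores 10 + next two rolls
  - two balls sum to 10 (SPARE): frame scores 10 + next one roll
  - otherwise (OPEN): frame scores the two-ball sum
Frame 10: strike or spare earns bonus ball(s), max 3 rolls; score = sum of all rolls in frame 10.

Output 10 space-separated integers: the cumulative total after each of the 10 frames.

Answer: 18 38 58 68 74 82 105 125 135 135

Derivation:
Frame 1: SPARE (1+9=10). 10 + next roll (8) = 18. Cumulative: 18
Frame 2: SPARE (8+2=10). 10 + next roll (10) = 20. Cumulative: 38
Frame 3: STRIKE. 10 + next two rolls (1+9) = 20. Cumulative: 58
Frame 4: SPARE (1+9=10). 10 + next roll (0) = 10. Cumulative: 68
Frame 5: OPEN (0+6=6). Cumulative: 74
Frame 6: OPEN (3+5=8). Cumulative: 82
Frame 7: STRIKE. 10 + next two rolls (10+3) = 23. Cumulative: 105
Frame 8: STRIKE. 10 + next two rolls (3+7) = 20. Cumulative: 125
Frame 9: SPARE (3+7=10). 10 + next roll (0) = 10. Cumulative: 135
Frame 10: OPEN. Sum of all frame-10 rolls (0+0) = 0. Cumulative: 135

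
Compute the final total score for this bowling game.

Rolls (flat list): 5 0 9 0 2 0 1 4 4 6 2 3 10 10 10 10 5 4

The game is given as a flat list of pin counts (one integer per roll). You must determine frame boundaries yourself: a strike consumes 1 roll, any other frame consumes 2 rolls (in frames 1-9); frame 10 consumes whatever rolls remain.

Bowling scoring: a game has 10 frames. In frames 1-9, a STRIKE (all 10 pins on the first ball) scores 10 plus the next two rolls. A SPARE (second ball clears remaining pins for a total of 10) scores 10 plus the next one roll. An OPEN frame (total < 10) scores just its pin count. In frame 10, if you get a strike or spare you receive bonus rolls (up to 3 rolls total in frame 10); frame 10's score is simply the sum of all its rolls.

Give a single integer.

Answer: 142

Derivation:
Frame 1: OPEN (5+0=5). Cumulative: 5
Frame 2: OPEN (9+0=9). Cumulative: 14
Frame 3: OPEN (2+0=2). Cumulative: 16
Frame 4: OPEN (1+4=5). Cumulative: 21
Frame 5: SPARE (4+6=10). 10 + next roll (2) = 12. Cumulative: 33
Frame 6: OPEN (2+3=5). Cumulative: 38
Frame 7: STRIKE. 10 + next two rolls (10+10) = 30. Cumulative: 68
Frame 8: STRIKE. 10 + next two rolls (10+10) = 30. Cumulative: 98
Frame 9: STRIKE. 10 + next two rolls (10+5) = 25. Cumulative: 123
Frame 10: STRIKE. Sum of all frame-10 rolls (10+5+4) = 19. Cumulative: 142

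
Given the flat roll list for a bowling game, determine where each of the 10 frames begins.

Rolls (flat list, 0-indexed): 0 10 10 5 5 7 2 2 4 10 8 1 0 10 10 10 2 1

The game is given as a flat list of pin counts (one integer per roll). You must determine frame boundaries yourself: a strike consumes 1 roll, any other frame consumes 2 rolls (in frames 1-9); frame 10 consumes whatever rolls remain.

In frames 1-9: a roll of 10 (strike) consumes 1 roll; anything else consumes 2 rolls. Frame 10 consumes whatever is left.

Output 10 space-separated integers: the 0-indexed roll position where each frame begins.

Answer: 0 2 3 5 7 9 10 12 14 15

Derivation:
Frame 1 starts at roll index 0: rolls=0,10 (sum=10), consumes 2 rolls
Frame 2 starts at roll index 2: roll=10 (strike), consumes 1 roll
Frame 3 starts at roll index 3: rolls=5,5 (sum=10), consumes 2 rolls
Frame 4 starts at roll index 5: rolls=7,2 (sum=9), consumes 2 rolls
Frame 5 starts at roll index 7: rolls=2,4 (sum=6), consumes 2 rolls
Frame 6 starts at roll index 9: roll=10 (strike), consumes 1 roll
Frame 7 starts at roll index 10: rolls=8,1 (sum=9), consumes 2 rolls
Frame 8 starts at roll index 12: rolls=0,10 (sum=10), consumes 2 rolls
Frame 9 starts at roll index 14: roll=10 (strike), consumes 1 roll
Frame 10 starts at roll index 15: 3 remaining rolls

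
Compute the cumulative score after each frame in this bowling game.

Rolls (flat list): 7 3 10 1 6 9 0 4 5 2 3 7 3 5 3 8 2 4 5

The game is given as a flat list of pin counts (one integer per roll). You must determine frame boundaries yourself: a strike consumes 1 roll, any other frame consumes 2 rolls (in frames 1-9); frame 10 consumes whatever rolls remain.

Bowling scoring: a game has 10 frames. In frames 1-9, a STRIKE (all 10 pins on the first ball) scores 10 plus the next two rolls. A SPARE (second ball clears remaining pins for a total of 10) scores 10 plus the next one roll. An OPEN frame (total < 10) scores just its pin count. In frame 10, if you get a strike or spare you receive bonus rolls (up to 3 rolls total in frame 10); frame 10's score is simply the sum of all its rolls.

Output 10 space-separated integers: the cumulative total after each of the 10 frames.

Answer: 20 37 44 53 62 67 82 90 104 113

Derivation:
Frame 1: SPARE (7+3=10). 10 + next roll (10) = 20. Cumulative: 20
Frame 2: STRIKE. 10 + next two rolls (1+6) = 17. Cumulative: 37
Frame 3: OPEN (1+6=7). Cumulative: 44
Frame 4: OPEN (9+0=9). Cumulative: 53
Frame 5: OPEN (4+5=9). Cumulative: 62
Frame 6: OPEN (2+3=5). Cumulative: 67
Frame 7: SPARE (7+3=10). 10 + next roll (5) = 15. Cumulative: 82
Frame 8: OPEN (5+3=8). Cumulative: 90
Frame 9: SPARE (8+2=10). 10 + next roll (4) = 14. Cumulative: 104
Frame 10: OPEN. Sum of all frame-10 rolls (4+5) = 9. Cumulative: 113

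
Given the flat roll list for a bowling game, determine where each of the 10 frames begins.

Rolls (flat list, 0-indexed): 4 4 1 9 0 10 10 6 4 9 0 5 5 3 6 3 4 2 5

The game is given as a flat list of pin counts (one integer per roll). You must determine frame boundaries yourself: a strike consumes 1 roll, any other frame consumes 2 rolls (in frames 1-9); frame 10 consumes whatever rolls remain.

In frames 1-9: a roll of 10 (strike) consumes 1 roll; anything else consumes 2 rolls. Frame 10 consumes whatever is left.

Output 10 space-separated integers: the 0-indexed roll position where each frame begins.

Answer: 0 2 4 6 7 9 11 13 15 17

Derivation:
Frame 1 starts at roll index 0: rolls=4,4 (sum=8), consumes 2 rolls
Frame 2 starts at roll index 2: rolls=1,9 (sum=10), consumes 2 rolls
Frame 3 starts at roll index 4: rolls=0,10 (sum=10), consumes 2 rolls
Frame 4 starts at roll index 6: roll=10 (strike), consumes 1 roll
Frame 5 starts at roll index 7: rolls=6,4 (sum=10), consumes 2 rolls
Frame 6 starts at roll index 9: rolls=9,0 (sum=9), consumes 2 rolls
Frame 7 starts at roll index 11: rolls=5,5 (sum=10), consumes 2 rolls
Frame 8 starts at roll index 13: rolls=3,6 (sum=9), consumes 2 rolls
Frame 9 starts at roll index 15: rolls=3,4 (sum=7), consumes 2 rolls
Frame 10 starts at roll index 17: 2 remaining rolls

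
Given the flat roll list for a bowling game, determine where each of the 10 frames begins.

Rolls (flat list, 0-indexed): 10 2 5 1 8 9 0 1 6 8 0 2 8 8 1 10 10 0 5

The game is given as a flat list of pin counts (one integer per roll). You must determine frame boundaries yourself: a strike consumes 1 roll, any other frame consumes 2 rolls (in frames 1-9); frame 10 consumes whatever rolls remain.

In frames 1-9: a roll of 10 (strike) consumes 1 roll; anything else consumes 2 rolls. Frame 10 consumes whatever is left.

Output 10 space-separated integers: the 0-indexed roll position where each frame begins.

Frame 1 starts at roll index 0: roll=10 (strike), consumes 1 roll
Frame 2 starts at roll index 1: rolls=2,5 (sum=7), consumes 2 rolls
Frame 3 starts at roll index 3: rolls=1,8 (sum=9), consumes 2 rolls
Frame 4 starts at roll index 5: rolls=9,0 (sum=9), consumes 2 rolls
Frame 5 starts at roll index 7: rolls=1,6 (sum=7), consumes 2 rolls
Frame 6 starts at roll index 9: rolls=8,0 (sum=8), consumes 2 rolls
Frame 7 starts at roll index 11: rolls=2,8 (sum=10), consumes 2 rolls
Frame 8 starts at roll index 13: rolls=8,1 (sum=9), consumes 2 rolls
Frame 9 starts at roll index 15: roll=10 (strike), consumes 1 roll
Frame 10 starts at roll index 16: 3 remaining rolls

Answer: 0 1 3 5 7 9 11 13 15 16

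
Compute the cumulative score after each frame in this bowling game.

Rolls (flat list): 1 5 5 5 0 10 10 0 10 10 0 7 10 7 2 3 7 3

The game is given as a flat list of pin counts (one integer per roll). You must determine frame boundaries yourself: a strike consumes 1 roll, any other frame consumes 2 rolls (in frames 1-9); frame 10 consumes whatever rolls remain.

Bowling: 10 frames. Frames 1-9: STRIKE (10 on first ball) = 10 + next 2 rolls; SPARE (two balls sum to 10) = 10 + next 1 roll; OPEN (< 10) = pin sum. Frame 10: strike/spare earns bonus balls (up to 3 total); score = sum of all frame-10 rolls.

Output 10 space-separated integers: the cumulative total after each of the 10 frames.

Frame 1: OPEN (1+5=6). Cumulative: 6
Frame 2: SPARE (5+5=10). 10 + next roll (0) = 10. Cumulative: 16
Frame 3: SPARE (0+10=10). 10 + next roll (10) = 20. Cumulative: 36
Frame 4: STRIKE. 10 + next two rolls (0+10) = 20. Cumulative: 56
Frame 5: SPARE (0+10=10). 10 + next roll (10) = 20. Cumulative: 76
Frame 6: STRIKE. 10 + next two rolls (0+7) = 17. Cumulative: 93
Frame 7: OPEN (0+7=7). Cumulative: 100
Frame 8: STRIKE. 10 + next two rolls (7+2) = 19. Cumulative: 119
Frame 9: OPEN (7+2=9). Cumulative: 128
Frame 10: SPARE. Sum of all frame-10 rolls (3+7+3) = 13. Cumulative: 141

Answer: 6 16 36 56 76 93 100 119 128 141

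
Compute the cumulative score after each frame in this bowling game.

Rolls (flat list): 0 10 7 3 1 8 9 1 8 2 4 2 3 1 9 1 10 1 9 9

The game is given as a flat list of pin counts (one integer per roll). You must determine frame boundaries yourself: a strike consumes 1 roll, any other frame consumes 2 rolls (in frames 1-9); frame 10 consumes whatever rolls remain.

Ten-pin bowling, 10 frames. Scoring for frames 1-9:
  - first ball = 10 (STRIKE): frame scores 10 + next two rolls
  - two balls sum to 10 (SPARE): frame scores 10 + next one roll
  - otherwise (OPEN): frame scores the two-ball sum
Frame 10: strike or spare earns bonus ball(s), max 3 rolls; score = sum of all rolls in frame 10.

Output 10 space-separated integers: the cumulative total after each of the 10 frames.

Frame 1: SPARE (0+10=10). 10 + next roll (7) = 17. Cumulative: 17
Frame 2: SPARE (7+3=10). 10 + next roll (1) = 11. Cumulative: 28
Frame 3: OPEN (1+8=9). Cumulative: 37
Frame 4: SPARE (9+1=10). 10 + next roll (8) = 18. Cumulative: 55
Frame 5: SPARE (8+2=10). 10 + next roll (4) = 14. Cumulative: 69
Frame 6: OPEN (4+2=6). Cumulative: 75
Frame 7: OPEN (3+1=4). Cumulative: 79
Frame 8: SPARE (9+1=10). 10 + next roll (10) = 20. Cumulative: 99
Frame 9: STRIKE. 10 + next two rolls (1+9) = 20. Cumulative: 119
Frame 10: SPARE. Sum of all frame-10 rolls (1+9+9) = 19. Cumulative: 138

Answer: 17 28 37 55 69 75 79 99 119 138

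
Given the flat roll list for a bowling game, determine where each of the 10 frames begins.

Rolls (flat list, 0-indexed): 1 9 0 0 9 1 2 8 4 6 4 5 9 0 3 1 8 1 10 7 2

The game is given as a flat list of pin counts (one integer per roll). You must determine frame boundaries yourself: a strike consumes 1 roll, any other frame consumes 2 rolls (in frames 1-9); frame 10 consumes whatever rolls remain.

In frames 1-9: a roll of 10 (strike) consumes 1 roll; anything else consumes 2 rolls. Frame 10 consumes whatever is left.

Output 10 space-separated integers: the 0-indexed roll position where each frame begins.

Frame 1 starts at roll index 0: rolls=1,9 (sum=10), consumes 2 rolls
Frame 2 starts at roll index 2: rolls=0,0 (sum=0), consumes 2 rolls
Frame 3 starts at roll index 4: rolls=9,1 (sum=10), consumes 2 rolls
Frame 4 starts at roll index 6: rolls=2,8 (sum=10), consumes 2 rolls
Frame 5 starts at roll index 8: rolls=4,6 (sum=10), consumes 2 rolls
Frame 6 starts at roll index 10: rolls=4,5 (sum=9), consumes 2 rolls
Frame 7 starts at roll index 12: rolls=9,0 (sum=9), consumes 2 rolls
Frame 8 starts at roll index 14: rolls=3,1 (sum=4), consumes 2 rolls
Frame 9 starts at roll index 16: rolls=8,1 (sum=9), consumes 2 rolls
Frame 10 starts at roll index 18: 3 remaining rolls

Answer: 0 2 4 6 8 10 12 14 16 18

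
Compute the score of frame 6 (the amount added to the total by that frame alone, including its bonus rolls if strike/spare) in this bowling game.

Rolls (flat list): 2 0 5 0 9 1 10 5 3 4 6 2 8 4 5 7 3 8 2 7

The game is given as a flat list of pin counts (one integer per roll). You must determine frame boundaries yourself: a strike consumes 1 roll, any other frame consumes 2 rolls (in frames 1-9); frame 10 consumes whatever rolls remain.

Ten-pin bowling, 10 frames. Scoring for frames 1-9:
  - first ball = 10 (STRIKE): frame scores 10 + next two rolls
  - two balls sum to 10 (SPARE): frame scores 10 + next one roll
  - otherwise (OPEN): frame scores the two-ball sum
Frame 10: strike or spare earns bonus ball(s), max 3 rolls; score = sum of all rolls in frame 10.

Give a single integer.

Frame 1: OPEN (2+0=2). Cumulative: 2
Frame 2: OPEN (5+0=5). Cumulative: 7
Frame 3: SPARE (9+1=10). 10 + next roll (10) = 20. Cumulative: 27
Frame 4: STRIKE. 10 + next two rolls (5+3) = 18. Cumulative: 45
Frame 5: OPEN (5+3=8). Cumulative: 53
Frame 6: SPARE (4+6=10). 10 + next roll (2) = 12. Cumulative: 65
Frame 7: SPARE (2+8=10). 10 + next roll (4) = 14. Cumulative: 79
Frame 8: OPEN (4+5=9). Cumulative: 88

Answer: 12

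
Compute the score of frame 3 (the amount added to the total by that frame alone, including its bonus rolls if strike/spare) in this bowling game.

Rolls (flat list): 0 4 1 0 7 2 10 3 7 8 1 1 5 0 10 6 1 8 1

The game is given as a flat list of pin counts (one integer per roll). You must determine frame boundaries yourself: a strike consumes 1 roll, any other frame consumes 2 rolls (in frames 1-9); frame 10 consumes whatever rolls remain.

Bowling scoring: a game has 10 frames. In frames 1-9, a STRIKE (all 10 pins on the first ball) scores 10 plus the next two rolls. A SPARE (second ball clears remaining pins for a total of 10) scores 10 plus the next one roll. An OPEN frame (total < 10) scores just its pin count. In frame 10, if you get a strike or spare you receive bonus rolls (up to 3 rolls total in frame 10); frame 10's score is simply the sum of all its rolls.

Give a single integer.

Answer: 9

Derivation:
Frame 1: OPEN (0+4=4). Cumulative: 4
Frame 2: OPEN (1+0=1). Cumulative: 5
Frame 3: OPEN (7+2=9). Cumulative: 14
Frame 4: STRIKE. 10 + next two rolls (3+7) = 20. Cumulative: 34
Frame 5: SPARE (3+7=10). 10 + next roll (8) = 18. Cumulative: 52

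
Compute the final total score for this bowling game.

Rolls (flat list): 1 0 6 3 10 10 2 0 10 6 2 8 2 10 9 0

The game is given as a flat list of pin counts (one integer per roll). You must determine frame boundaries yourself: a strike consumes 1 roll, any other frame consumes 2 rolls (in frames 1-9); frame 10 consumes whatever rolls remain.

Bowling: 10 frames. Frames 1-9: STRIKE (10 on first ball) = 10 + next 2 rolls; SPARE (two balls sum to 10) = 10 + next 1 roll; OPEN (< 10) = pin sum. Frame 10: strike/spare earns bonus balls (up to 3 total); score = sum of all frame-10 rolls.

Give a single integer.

Answer: 120

Derivation:
Frame 1: OPEN (1+0=1). Cumulative: 1
Frame 2: OPEN (6+3=9). Cumulative: 10
Frame 3: STRIKE. 10 + next two rolls (10+2) = 22. Cumulative: 32
Frame 4: STRIKE. 10 + next two rolls (2+0) = 12. Cumulative: 44
Frame 5: OPEN (2+0=2). Cumulative: 46
Frame 6: STRIKE. 10 + next two rolls (6+2) = 18. Cumulative: 64
Frame 7: OPEN (6+2=8). Cumulative: 72
Frame 8: SPARE (8+2=10). 10 + next roll (10) = 20. Cumulative: 92
Frame 9: STRIKE. 10 + next two rolls (9+0) = 19. Cumulative: 111
Frame 10: OPEN. Sum of all frame-10 rolls (9+0) = 9. Cumulative: 120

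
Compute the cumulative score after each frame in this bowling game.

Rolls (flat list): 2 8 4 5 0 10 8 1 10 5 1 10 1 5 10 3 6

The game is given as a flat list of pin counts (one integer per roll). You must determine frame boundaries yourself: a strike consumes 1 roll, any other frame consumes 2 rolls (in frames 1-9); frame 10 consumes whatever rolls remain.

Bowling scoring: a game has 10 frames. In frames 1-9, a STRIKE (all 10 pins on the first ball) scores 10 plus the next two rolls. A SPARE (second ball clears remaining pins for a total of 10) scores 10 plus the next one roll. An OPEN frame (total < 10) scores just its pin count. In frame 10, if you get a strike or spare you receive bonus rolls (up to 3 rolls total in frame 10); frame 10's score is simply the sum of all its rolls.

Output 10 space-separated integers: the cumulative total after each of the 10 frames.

Frame 1: SPARE (2+8=10). 10 + next roll (4) = 14. Cumulative: 14
Frame 2: OPEN (4+5=9). Cumulative: 23
Frame 3: SPARE (0+10=10). 10 + next roll (8) = 18. Cumulative: 41
Frame 4: OPEN (8+1=9). Cumulative: 50
Frame 5: STRIKE. 10 + next two rolls (5+1) = 16. Cumulative: 66
Frame 6: OPEN (5+1=6). Cumulative: 72
Frame 7: STRIKE. 10 + next two rolls (1+5) = 16. Cumulative: 88
Frame 8: OPEN (1+5=6). Cumulative: 94
Frame 9: STRIKE. 10 + next two rolls (3+6) = 19. Cumulative: 113
Frame 10: OPEN. Sum of all frame-10 rolls (3+6) = 9. Cumulative: 122

Answer: 14 23 41 50 66 72 88 94 113 122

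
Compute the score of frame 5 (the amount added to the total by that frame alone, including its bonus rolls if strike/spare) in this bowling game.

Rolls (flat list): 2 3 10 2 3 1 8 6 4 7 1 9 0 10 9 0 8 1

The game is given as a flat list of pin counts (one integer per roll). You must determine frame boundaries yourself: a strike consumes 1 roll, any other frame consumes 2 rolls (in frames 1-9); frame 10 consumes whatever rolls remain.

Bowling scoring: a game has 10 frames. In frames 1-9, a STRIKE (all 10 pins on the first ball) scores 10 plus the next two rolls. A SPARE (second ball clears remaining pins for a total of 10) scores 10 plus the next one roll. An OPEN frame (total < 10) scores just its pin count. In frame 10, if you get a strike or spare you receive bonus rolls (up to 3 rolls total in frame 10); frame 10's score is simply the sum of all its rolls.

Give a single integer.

Frame 1: OPEN (2+3=5). Cumulative: 5
Frame 2: STRIKE. 10 + next two rolls (2+3) = 15. Cumulative: 20
Frame 3: OPEN (2+3=5). Cumulative: 25
Frame 4: OPEN (1+8=9). Cumulative: 34
Frame 5: SPARE (6+4=10). 10 + next roll (7) = 17. Cumulative: 51
Frame 6: OPEN (7+1=8). Cumulative: 59
Frame 7: OPEN (9+0=9). Cumulative: 68

Answer: 17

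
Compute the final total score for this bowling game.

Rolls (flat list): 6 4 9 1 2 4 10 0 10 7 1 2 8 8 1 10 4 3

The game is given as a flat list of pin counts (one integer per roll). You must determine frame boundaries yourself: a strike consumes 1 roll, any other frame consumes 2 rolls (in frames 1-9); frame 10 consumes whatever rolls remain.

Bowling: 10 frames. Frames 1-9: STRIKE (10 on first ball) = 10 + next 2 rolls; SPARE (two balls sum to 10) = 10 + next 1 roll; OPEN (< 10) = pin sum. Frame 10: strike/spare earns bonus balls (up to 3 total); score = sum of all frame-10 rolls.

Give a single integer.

Frame 1: SPARE (6+4=10). 10 + next roll (9) = 19. Cumulative: 19
Frame 2: SPARE (9+1=10). 10 + next roll (2) = 12. Cumulative: 31
Frame 3: OPEN (2+4=6). Cumulative: 37
Frame 4: STRIKE. 10 + next two rolls (0+10) = 20. Cumulative: 57
Frame 5: SPARE (0+10=10). 10 + next roll (7) = 17. Cumulative: 74
Frame 6: OPEN (7+1=8). Cumulative: 82
Frame 7: SPARE (2+8=10). 10 + next roll (8) = 18. Cumulative: 100
Frame 8: OPEN (8+1=9). Cumulative: 109
Frame 9: STRIKE. 10 + next two rolls (4+3) = 17. Cumulative: 126
Frame 10: OPEN. Sum of all frame-10 rolls (4+3) = 7. Cumulative: 133

Answer: 133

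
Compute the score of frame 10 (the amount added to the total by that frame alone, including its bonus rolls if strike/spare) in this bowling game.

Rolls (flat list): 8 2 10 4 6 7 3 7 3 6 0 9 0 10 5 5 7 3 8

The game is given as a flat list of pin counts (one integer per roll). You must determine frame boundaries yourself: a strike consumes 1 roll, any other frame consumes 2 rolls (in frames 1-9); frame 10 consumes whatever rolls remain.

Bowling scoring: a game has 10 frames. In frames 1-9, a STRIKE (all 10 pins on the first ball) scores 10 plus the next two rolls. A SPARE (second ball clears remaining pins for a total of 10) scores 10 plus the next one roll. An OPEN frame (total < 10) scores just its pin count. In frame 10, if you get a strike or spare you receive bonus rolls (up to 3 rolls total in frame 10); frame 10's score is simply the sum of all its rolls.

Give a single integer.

Frame 1: SPARE (8+2=10). 10 + next roll (10) = 20. Cumulative: 20
Frame 2: STRIKE. 10 + next two rolls (4+6) = 20. Cumulative: 40
Frame 3: SPARE (4+6=10). 10 + next roll (7) = 17. Cumulative: 57
Frame 4: SPARE (7+3=10). 10 + next roll (7) = 17. Cumulative: 74
Frame 5: SPARE (7+3=10). 10 + next roll (6) = 16. Cumulative: 90
Frame 6: OPEN (6+0=6). Cumulative: 96
Frame 7: OPEN (9+0=9). Cumulative: 105
Frame 8: STRIKE. 10 + next two rolls (5+5) = 20. Cumulative: 125
Frame 9: SPARE (5+5=10). 10 + next roll (7) = 17. Cumulative: 142
Frame 10: SPARE. Sum of all frame-10 rolls (7+3+8) = 18. Cumulative: 160

Answer: 18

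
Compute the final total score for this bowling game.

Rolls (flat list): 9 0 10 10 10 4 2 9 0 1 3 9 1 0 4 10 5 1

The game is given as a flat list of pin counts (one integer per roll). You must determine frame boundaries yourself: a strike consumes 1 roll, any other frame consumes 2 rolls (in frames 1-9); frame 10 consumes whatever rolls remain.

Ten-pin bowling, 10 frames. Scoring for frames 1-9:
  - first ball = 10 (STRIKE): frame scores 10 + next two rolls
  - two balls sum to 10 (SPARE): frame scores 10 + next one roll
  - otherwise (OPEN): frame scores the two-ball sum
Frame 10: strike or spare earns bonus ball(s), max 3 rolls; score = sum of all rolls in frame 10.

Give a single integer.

Frame 1: OPEN (9+0=9). Cumulative: 9
Frame 2: STRIKE. 10 + next two rolls (10+10) = 30. Cumulative: 39
Frame 3: STRIKE. 10 + next two rolls (10+4) = 24. Cumulative: 63
Frame 4: STRIKE. 10 + next two rolls (4+2) = 16. Cumulative: 79
Frame 5: OPEN (4+2=6). Cumulative: 85
Frame 6: OPEN (9+0=9). Cumulative: 94
Frame 7: OPEN (1+3=4). Cumulative: 98
Frame 8: SPARE (9+1=10). 10 + next roll (0) = 10. Cumulative: 108
Frame 9: OPEN (0+4=4). Cumulative: 112
Frame 10: STRIKE. Sum of all frame-10 rolls (10+5+1) = 16. Cumulative: 128

Answer: 128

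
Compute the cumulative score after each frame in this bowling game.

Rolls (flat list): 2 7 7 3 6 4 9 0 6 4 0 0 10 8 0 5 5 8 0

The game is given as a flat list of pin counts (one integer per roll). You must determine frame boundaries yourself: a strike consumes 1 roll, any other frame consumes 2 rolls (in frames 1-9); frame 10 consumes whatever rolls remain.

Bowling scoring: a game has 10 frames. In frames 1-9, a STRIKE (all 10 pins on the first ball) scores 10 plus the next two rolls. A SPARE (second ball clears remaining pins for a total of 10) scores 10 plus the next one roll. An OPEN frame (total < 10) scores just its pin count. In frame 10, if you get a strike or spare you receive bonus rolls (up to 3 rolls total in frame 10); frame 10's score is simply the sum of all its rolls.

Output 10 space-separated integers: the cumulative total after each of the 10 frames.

Frame 1: OPEN (2+7=9). Cumulative: 9
Frame 2: SPARE (7+3=10). 10 + next roll (6) = 16. Cumulative: 25
Frame 3: SPARE (6+4=10). 10 + next roll (9) = 19. Cumulative: 44
Frame 4: OPEN (9+0=9). Cumulative: 53
Frame 5: SPARE (6+4=10). 10 + next roll (0) = 10. Cumulative: 63
Frame 6: OPEN (0+0=0). Cumulative: 63
Frame 7: STRIKE. 10 + next two rolls (8+0) = 18. Cumulative: 81
Frame 8: OPEN (8+0=8). Cumulative: 89
Frame 9: SPARE (5+5=10). 10 + next roll (8) = 18. Cumulative: 107
Frame 10: OPEN. Sum of all frame-10 rolls (8+0) = 8. Cumulative: 115

Answer: 9 25 44 53 63 63 81 89 107 115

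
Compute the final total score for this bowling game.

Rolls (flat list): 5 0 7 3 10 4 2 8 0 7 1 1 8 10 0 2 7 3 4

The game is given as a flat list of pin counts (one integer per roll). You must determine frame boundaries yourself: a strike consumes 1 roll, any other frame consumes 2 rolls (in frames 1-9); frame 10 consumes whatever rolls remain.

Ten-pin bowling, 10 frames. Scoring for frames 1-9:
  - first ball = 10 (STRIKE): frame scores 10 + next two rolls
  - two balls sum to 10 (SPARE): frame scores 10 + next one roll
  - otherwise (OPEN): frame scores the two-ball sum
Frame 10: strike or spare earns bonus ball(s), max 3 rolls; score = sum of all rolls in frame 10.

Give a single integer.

Answer: 100

Derivation:
Frame 1: OPEN (5+0=5). Cumulative: 5
Frame 2: SPARE (7+3=10). 10 + next roll (10) = 20. Cumulative: 25
Frame 3: STRIKE. 10 + next two rolls (4+2) = 16. Cumulative: 41
Frame 4: OPEN (4+2=6). Cumulative: 47
Frame 5: OPEN (8+0=8). Cumulative: 55
Frame 6: OPEN (7+1=8). Cumulative: 63
Frame 7: OPEN (1+8=9). Cumulative: 72
Frame 8: STRIKE. 10 + next two rolls (0+2) = 12. Cumulative: 84
Frame 9: OPEN (0+2=2). Cumulative: 86
Frame 10: SPARE. Sum of all frame-10 rolls (7+3+4) = 14. Cumulative: 100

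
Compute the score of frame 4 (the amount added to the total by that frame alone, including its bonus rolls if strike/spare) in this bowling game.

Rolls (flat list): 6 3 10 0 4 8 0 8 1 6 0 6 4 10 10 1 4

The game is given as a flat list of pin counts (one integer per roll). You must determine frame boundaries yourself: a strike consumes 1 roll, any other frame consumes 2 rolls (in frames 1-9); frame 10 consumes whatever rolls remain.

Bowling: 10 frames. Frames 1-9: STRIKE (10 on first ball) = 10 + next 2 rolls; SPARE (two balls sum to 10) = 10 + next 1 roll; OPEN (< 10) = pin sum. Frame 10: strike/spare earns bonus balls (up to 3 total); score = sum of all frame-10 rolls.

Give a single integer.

Answer: 8

Derivation:
Frame 1: OPEN (6+3=9). Cumulative: 9
Frame 2: STRIKE. 10 + next two rolls (0+4) = 14. Cumulative: 23
Frame 3: OPEN (0+4=4). Cumulative: 27
Frame 4: OPEN (8+0=8). Cumulative: 35
Frame 5: OPEN (8+1=9). Cumulative: 44
Frame 6: OPEN (6+0=6). Cumulative: 50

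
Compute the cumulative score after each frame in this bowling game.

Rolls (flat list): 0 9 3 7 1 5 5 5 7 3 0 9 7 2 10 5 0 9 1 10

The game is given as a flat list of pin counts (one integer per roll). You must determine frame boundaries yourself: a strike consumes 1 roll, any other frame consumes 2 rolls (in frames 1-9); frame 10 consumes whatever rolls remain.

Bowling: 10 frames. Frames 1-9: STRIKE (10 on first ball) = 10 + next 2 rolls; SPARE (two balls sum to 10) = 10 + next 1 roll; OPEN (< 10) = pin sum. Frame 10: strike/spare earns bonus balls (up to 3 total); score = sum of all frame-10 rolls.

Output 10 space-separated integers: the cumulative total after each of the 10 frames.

Frame 1: OPEN (0+9=9). Cumulative: 9
Frame 2: SPARE (3+7=10). 10 + next roll (1) = 11. Cumulative: 20
Frame 3: OPEN (1+5=6). Cumulative: 26
Frame 4: SPARE (5+5=10). 10 + next roll (7) = 17. Cumulative: 43
Frame 5: SPARE (7+3=10). 10 + next roll (0) = 10. Cumulative: 53
Frame 6: OPEN (0+9=9). Cumulative: 62
Frame 7: OPEN (7+2=9). Cumulative: 71
Frame 8: STRIKE. 10 + next two rolls (5+0) = 15. Cumulative: 86
Frame 9: OPEN (5+0=5). Cumulative: 91
Frame 10: SPARE. Sum of all frame-10 rolls (9+1+10) = 20. Cumulative: 111

Answer: 9 20 26 43 53 62 71 86 91 111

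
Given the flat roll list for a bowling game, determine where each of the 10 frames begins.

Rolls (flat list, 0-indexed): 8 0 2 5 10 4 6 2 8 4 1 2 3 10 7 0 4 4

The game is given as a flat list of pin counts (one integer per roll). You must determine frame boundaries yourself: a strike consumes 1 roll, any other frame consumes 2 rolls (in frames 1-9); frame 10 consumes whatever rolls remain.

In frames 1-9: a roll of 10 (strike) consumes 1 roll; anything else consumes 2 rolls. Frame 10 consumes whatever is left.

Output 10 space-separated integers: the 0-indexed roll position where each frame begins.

Frame 1 starts at roll index 0: rolls=8,0 (sum=8), consumes 2 rolls
Frame 2 starts at roll index 2: rolls=2,5 (sum=7), consumes 2 rolls
Frame 3 starts at roll index 4: roll=10 (strike), consumes 1 roll
Frame 4 starts at roll index 5: rolls=4,6 (sum=10), consumes 2 rolls
Frame 5 starts at roll index 7: rolls=2,8 (sum=10), consumes 2 rolls
Frame 6 starts at roll index 9: rolls=4,1 (sum=5), consumes 2 rolls
Frame 7 starts at roll index 11: rolls=2,3 (sum=5), consumes 2 rolls
Frame 8 starts at roll index 13: roll=10 (strike), consumes 1 roll
Frame 9 starts at roll index 14: rolls=7,0 (sum=7), consumes 2 rolls
Frame 10 starts at roll index 16: 2 remaining rolls

Answer: 0 2 4 5 7 9 11 13 14 16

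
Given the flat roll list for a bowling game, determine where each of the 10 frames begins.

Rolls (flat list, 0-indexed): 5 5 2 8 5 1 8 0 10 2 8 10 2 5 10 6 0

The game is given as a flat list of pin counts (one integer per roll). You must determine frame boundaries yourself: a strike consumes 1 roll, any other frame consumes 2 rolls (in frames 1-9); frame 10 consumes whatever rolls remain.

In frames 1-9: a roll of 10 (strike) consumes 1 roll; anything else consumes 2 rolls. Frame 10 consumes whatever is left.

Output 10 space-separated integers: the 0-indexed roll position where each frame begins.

Frame 1 starts at roll index 0: rolls=5,5 (sum=10), consumes 2 rolls
Frame 2 starts at roll index 2: rolls=2,8 (sum=10), consumes 2 rolls
Frame 3 starts at roll index 4: rolls=5,1 (sum=6), consumes 2 rolls
Frame 4 starts at roll index 6: rolls=8,0 (sum=8), consumes 2 rolls
Frame 5 starts at roll index 8: roll=10 (strike), consumes 1 roll
Frame 6 starts at roll index 9: rolls=2,8 (sum=10), consumes 2 rolls
Frame 7 starts at roll index 11: roll=10 (strike), consumes 1 roll
Frame 8 starts at roll index 12: rolls=2,5 (sum=7), consumes 2 rolls
Frame 9 starts at roll index 14: roll=10 (strike), consumes 1 roll
Frame 10 starts at roll index 15: 2 remaining rolls

Answer: 0 2 4 6 8 9 11 12 14 15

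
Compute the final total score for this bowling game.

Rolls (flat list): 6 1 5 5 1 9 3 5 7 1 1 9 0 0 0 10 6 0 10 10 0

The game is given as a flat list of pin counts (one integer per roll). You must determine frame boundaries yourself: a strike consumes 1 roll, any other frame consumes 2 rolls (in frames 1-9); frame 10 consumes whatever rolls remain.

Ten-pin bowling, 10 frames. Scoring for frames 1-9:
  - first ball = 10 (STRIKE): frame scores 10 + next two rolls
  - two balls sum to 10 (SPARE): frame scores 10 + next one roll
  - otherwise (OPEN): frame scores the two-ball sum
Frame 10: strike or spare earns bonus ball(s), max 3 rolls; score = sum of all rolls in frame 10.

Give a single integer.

Answer: 99

Derivation:
Frame 1: OPEN (6+1=7). Cumulative: 7
Frame 2: SPARE (5+5=10). 10 + next roll (1) = 11. Cumulative: 18
Frame 3: SPARE (1+9=10). 10 + next roll (3) = 13. Cumulative: 31
Frame 4: OPEN (3+5=8). Cumulative: 39
Frame 5: OPEN (7+1=8). Cumulative: 47
Frame 6: SPARE (1+9=10). 10 + next roll (0) = 10. Cumulative: 57
Frame 7: OPEN (0+0=0). Cumulative: 57
Frame 8: SPARE (0+10=10). 10 + next roll (6) = 16. Cumulative: 73
Frame 9: OPEN (6+0=6). Cumulative: 79
Frame 10: STRIKE. Sum of all frame-10 rolls (10+10+0) = 20. Cumulative: 99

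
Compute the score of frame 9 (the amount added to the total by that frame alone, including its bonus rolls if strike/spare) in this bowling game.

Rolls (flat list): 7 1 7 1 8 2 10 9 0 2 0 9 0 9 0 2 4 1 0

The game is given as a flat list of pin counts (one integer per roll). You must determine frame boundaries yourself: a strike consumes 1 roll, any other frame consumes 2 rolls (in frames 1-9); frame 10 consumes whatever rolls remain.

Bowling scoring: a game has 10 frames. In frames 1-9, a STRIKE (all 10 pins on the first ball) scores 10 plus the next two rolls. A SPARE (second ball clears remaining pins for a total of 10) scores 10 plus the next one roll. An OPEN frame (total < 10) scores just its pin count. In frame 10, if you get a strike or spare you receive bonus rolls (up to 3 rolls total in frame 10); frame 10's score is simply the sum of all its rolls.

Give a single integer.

Answer: 6

Derivation:
Frame 1: OPEN (7+1=8). Cumulative: 8
Frame 2: OPEN (7+1=8). Cumulative: 16
Frame 3: SPARE (8+2=10). 10 + next roll (10) = 20. Cumulative: 36
Frame 4: STRIKE. 10 + next two rolls (9+0) = 19. Cumulative: 55
Frame 5: OPEN (9+0=9). Cumulative: 64
Frame 6: OPEN (2+0=2). Cumulative: 66
Frame 7: OPEN (9+0=9). Cumulative: 75
Frame 8: OPEN (9+0=9). Cumulative: 84
Frame 9: OPEN (2+4=6). Cumulative: 90
Frame 10: OPEN. Sum of all frame-10 rolls (1+0) = 1. Cumulative: 91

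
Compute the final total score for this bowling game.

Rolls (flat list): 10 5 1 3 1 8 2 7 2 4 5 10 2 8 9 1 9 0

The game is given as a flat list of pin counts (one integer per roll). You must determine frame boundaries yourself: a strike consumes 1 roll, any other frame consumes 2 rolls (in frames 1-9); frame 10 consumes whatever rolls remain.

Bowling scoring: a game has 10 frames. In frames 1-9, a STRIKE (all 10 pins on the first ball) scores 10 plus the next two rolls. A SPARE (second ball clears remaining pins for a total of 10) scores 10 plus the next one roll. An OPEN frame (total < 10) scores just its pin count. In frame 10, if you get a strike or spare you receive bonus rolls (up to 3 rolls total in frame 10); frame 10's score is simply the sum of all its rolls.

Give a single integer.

Answer: 128

Derivation:
Frame 1: STRIKE. 10 + next two rolls (5+1) = 16. Cumulative: 16
Frame 2: OPEN (5+1=6). Cumulative: 22
Frame 3: OPEN (3+1=4). Cumulative: 26
Frame 4: SPARE (8+2=10). 10 + next roll (7) = 17. Cumulative: 43
Frame 5: OPEN (7+2=9). Cumulative: 52
Frame 6: OPEN (4+5=9). Cumulative: 61
Frame 7: STRIKE. 10 + next two rolls (2+8) = 20. Cumulative: 81
Frame 8: SPARE (2+8=10). 10 + next roll (9) = 19. Cumulative: 100
Frame 9: SPARE (9+1=10). 10 + next roll (9) = 19. Cumulative: 119
Frame 10: OPEN. Sum of all frame-10 rolls (9+0) = 9. Cumulative: 128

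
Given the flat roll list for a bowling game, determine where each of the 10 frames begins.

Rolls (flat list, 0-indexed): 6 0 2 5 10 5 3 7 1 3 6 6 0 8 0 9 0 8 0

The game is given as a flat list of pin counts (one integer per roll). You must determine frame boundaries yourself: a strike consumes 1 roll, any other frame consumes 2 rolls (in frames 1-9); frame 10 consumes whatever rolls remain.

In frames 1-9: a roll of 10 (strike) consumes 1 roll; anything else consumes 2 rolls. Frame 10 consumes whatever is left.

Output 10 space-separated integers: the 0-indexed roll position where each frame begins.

Answer: 0 2 4 5 7 9 11 13 15 17

Derivation:
Frame 1 starts at roll index 0: rolls=6,0 (sum=6), consumes 2 rolls
Frame 2 starts at roll index 2: rolls=2,5 (sum=7), consumes 2 rolls
Frame 3 starts at roll index 4: roll=10 (strike), consumes 1 roll
Frame 4 starts at roll index 5: rolls=5,3 (sum=8), consumes 2 rolls
Frame 5 starts at roll index 7: rolls=7,1 (sum=8), consumes 2 rolls
Frame 6 starts at roll index 9: rolls=3,6 (sum=9), consumes 2 rolls
Frame 7 starts at roll index 11: rolls=6,0 (sum=6), consumes 2 rolls
Frame 8 starts at roll index 13: rolls=8,0 (sum=8), consumes 2 rolls
Frame 9 starts at roll index 15: rolls=9,0 (sum=9), consumes 2 rolls
Frame 10 starts at roll index 17: 2 remaining rolls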